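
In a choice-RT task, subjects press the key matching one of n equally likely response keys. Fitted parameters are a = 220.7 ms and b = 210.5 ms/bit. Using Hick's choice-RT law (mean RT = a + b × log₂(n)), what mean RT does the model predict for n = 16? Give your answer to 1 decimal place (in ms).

1062.7 ms

log₂(16) = 4 bits, so RT = 220.7 + 210.5 × 4 ≈ 1062.700 ms.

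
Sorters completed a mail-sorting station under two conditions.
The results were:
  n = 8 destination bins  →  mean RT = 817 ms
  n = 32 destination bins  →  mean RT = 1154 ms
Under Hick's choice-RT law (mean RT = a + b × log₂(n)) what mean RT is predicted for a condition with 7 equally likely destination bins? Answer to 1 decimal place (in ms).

784.5 ms

Solve the two-equation system in a and b:
  b = (1154 − 817) / (log₂ 32 − log₂ 8) = 337 / (5 − 3) = 168.500 ms/bit
  a = 817 − 168.500 × 3 = 311.500 ms
Then RT(7) = 311.500 + 168.500 × log₂ 7 = 311.500 + 168.500 × 2.8074 ≈ 784.539 ms.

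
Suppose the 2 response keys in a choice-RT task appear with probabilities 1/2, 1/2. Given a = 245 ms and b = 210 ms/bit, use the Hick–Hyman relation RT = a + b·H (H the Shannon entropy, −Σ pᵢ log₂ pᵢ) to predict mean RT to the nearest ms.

H = −Σ pᵢ log₂ pᵢ = 0.5·1 + 0.5·1 = 1.000 bits.
RT = 245 + 210 × 1.000 = 455.00 ms.

455 ms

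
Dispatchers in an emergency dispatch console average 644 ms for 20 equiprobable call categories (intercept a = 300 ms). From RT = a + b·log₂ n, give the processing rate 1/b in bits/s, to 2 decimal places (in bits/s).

12.56 bits/s

Choice component = 644 − 300 = 344 ms over log₂(20) = 4.3219 bits.
b = 344 / 4.3219 = 79.594 ms/bit, so 1/b = 12.564 bits/s.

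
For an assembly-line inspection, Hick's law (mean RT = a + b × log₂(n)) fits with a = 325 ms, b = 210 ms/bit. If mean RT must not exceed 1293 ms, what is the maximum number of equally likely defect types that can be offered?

210·log₂ n ≤ 1293 − 325 = 968, giving log₂ n ≤ 4.6095 and n ≤ 24.412. The largest whole number is 24.

24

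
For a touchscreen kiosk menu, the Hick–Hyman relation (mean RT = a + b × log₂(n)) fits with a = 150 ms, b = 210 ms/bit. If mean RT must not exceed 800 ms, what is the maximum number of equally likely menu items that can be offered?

Information budget: (800 − 150)/210 = 3.0952 bits, so n ≤ 2^3.0952 = 8.546 → at most 8.

8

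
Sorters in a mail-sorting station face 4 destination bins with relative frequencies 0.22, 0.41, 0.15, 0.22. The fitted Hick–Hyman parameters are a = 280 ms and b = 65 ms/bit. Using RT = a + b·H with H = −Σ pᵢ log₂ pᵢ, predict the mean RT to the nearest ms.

H = 0.22·log₂(1/0.22) + 0.41·log₂(1/0.41) + 0.15·log₂(1/0.15) + 0.22·log₂(1/0.22) = 1.8991 bits.
RT = 280 + 65 × 1.8991 = 403.44 ms.

403 ms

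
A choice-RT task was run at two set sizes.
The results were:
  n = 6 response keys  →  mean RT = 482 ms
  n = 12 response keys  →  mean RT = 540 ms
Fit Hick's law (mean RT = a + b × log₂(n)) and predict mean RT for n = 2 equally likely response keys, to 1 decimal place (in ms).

RT is linear in log₂ n, so two points fix the line:
  b = (540 − 482) / (log₂ 12 − log₂ 6) = 58 / (3.5850 − 2.5850) = 58.000 ms/bit
  a = 482 − 58.000 × 2.5850 = 332.072 ms
Then RT(2) = 332.072 + 58.000 × log₂ 2 = 332.072 + 58.000 × 1 ≈ 390.072 ms.

390.1 ms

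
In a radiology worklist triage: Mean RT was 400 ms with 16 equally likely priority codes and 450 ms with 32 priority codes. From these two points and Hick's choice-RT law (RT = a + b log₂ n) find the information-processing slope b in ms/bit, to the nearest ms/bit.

The slope on a log₂ axis is (450 − 400) / (5 − 4) = 50 ms/bit.

50 ms/bit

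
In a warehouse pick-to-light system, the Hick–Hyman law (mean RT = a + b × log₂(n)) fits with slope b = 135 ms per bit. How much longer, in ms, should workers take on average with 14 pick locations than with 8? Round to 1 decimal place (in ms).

ΔRT = (a + b log₂ n₂) − (a + b log₂ n₁) = b·(log₂ n₂ − log₂ n₁).
log₂(14) − log₂(8) = 3.8074 − 3 = 0.8074.
ΔRT = 135 × 0.8074 = 108.993 ms.

109.0 ms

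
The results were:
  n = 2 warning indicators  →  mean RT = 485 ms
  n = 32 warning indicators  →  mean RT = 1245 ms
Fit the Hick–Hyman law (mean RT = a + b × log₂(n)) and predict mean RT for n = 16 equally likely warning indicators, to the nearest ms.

1055 ms

Fit slope and intercept:
  b = (1245 − 485) / (log₂ 32 − log₂ 2) = 760 / (5 − 1) = 190 ms/bit
  a = 485 − 190 × 1 = 295 ms
Then RT(16) = 295 + 190 × log₂ 16 = 295 + 190 × 4 ≈ 1055.000 ms.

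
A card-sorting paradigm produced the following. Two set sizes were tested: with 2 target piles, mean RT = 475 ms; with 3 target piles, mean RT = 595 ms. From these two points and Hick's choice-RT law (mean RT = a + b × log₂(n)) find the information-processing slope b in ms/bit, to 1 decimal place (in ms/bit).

205.1 ms/bit

The slope on a log₂ axis is (595 − 475) / (1.5850 − 1) = 205.141 ms/bit.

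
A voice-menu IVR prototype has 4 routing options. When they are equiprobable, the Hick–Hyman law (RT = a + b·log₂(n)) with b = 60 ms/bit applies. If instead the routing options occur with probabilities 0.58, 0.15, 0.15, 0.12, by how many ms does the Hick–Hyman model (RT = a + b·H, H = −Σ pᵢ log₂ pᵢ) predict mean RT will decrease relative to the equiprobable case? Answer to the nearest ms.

The RT saving is b·ΔH. Equiprobable H₀ = log₂(4) = 2.0000 bits; with the given probabilities H = 1.6440 bits.
b·(H₀ − H) = 60 × (2.0000 − 1.6440) = 21.36 ms.

21 ms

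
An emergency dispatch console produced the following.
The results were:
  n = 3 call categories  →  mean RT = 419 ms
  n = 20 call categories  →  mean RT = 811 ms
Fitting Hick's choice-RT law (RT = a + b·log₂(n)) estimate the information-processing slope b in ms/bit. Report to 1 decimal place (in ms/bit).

The slope on a log₂ axis is (811 − 419) / (4.3219 − 1.5850) = 143.224 ms/bit.

143.2 ms/bit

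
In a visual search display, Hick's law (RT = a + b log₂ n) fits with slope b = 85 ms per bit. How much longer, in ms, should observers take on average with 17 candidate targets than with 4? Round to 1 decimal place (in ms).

The intercept a cancels: ΔRT = b·(log₂ n₂ − log₂ n₁) = b·log₂(n₂/n₁).
log₂(17) − log₂(4) = 4.0875 − 2 = 2.0875.
ΔRT = 85 × 2.0875 = 177.434 ms.

177.4 ms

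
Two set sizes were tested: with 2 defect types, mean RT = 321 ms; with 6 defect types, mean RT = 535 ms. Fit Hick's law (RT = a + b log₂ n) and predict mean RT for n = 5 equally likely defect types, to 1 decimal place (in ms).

499.5 ms

RT is linear in log₂ n, so two points fix the line:
  b = (535 − 321) / (log₂ 6 − log₂ 2) = 214 / (2.5850 − 1) = 135.019 ms/bit
  a = 321 − 135.019 × 1 = 185.981 ms
Then RT(5) = 185.981 + 135.019 × log₂ 5 = 185.981 + 135.019 × 2.3219 ≈ 499.485 ms.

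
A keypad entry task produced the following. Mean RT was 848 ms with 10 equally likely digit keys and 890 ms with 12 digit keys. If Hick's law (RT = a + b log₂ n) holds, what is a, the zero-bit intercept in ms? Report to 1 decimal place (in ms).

The slope on a log₂ axis is (890 − 848) / (3.5850 − 3.3219) = 159.675 ms/bit.
a = RT₁ − b·log₂ n₁ = 848 − 159.675 × 3.3219 = 317.571 ms.

317.6 ms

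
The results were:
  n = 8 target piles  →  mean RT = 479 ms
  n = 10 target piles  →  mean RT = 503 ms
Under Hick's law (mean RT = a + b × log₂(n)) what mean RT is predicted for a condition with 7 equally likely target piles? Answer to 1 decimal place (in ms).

464.6 ms

RT is linear in log₂ n, so two points fix the line:
  b = (503 − 479) / (log₂ 10 − log₂ 8) = 24 / (3.3219 − 3) = 74.551 ms/bit
  a = 479 − 74.551 × 3 = 255.348 ms
Then RT(7) = 255.348 + 74.551 × log₂ 7 = 255.348 + 74.551 × 2.8074 ≈ 464.638 ms.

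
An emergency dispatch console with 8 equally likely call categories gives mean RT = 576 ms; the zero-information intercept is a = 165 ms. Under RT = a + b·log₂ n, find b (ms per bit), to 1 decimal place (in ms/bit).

137.0 ms/bit

b = (576 − 165) / log₂(8) = 411 / 3 = 137.000 ms/bit.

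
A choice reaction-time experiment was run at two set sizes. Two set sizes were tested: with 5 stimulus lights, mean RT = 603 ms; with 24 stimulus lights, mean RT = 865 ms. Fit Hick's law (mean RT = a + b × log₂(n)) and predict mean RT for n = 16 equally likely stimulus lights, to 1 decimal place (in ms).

797.3 ms

With log₂ n on the abscissa the relation is linear; from the two conditions:
  b = (865 − 603) / (log₂ 24 − log₂ 5) = 262 / (4.5850 − 2.3219) = 115.774 ms/bit
  a = 603 − 115.774 × 2.3219 = 334.182 ms
Then RT(16) = 334.182 + 115.774 × log₂ 16 = 334.182 + 115.774 × 4 ≈ 797.277 ms.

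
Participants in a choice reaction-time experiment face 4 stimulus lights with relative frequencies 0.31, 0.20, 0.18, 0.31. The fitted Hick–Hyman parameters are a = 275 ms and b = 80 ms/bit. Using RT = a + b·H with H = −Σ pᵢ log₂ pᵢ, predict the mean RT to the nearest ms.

Entropy contributions −pᵢ log₂ pᵢ: 0.5238, 0.4644, 0.4453, 0.5238; sum H = 1.9573 bits.
RT = a + bH = 275 + 80·1.9573 = 431.58 ms.

432 ms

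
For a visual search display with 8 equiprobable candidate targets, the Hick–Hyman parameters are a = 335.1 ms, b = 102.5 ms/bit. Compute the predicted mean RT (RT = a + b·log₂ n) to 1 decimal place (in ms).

642.6 ms

log₂(8) = 3 bits, so RT = 335.1 + 102.5 × 3 ≈ 642.600 ms.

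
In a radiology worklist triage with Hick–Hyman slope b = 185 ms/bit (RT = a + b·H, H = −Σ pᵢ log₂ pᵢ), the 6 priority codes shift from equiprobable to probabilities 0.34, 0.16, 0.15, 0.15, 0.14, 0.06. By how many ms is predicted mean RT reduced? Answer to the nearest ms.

32 ms

The RT saving is b·ΔH. Equiprobable H₀ = log₂(6) = 2.5850 bits; with the given probabilities H = 2.4139 bits.
b·(H₀ − H) = 185 × (2.5850 − 2.4139) = 31.64 ms.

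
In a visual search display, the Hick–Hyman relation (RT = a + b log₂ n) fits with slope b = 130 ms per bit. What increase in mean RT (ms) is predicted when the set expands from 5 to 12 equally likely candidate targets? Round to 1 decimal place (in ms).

ΔRT = (a + b log₂ n₂) − (a + b log₂ n₁) = b·(log₂ n₂ − log₂ n₁).
log₂(12) − log₂(5) = 3.5850 − 2.3219 = 1.2630.
ΔRT = 130 × 1.2630 = 164.194 ms.

164.2 ms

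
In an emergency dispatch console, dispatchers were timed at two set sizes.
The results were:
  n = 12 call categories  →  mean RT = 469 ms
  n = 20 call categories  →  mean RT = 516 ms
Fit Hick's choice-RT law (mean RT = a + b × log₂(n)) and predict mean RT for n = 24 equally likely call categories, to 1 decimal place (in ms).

Solve the two-equation system in a and b:
  b = (516 − 469) / (log₂ 20 − log₂ 12) = 47 / (4.3219 − 3.5850) = 63.775 ms/bit
  a = 469 − 63.775 × 3.5850 = 240.369 ms
Then RT(24) = 240.369 + 63.775 × log₂ 24 = 240.369 + 63.775 × 4.5850 ≈ 532.775 ms.

532.8 ms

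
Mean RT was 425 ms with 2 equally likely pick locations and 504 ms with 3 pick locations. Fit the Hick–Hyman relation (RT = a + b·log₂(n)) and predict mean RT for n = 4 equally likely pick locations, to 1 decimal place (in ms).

560.1 ms

With log₂ n on the abscissa the relation is linear; from the two conditions:
  b = (504 − 425) / (log₂ 3 − log₂ 2) = 79 / (1.5850 − 1) = 135.051 ms/bit
  a = 425 − 135.051 × 1 = 289.949 ms
Then RT(4) = 289.949 + 135.051 × log₂ 4 = 289.949 + 135.051 × 2 ≈ 560.051 ms.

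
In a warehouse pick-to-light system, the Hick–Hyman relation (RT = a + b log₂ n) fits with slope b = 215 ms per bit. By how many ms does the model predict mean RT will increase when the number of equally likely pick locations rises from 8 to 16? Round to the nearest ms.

ΔRT = (a + b log₂ n₂) − (a + b log₂ n₁) = b·(log₂ n₂ − log₂ n₁).
log₂(16) − log₂(8) = log₂(16/8) = log₂(2) = 1.
ΔRT = 215 × 1.0000 = 215.000 ms.

215 ms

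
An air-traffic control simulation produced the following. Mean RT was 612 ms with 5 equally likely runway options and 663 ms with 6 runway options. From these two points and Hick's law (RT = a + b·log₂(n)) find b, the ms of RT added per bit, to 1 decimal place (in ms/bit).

193.9 ms/bit

The slope on a log₂ axis is (663 − 612) / (2.5850 − 2.3219) = 193.891 ms/bit.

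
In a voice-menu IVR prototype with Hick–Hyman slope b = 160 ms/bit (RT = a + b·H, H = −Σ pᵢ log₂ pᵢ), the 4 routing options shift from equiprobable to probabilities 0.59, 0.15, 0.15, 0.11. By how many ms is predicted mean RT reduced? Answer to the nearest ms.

Equiprobable entropy H₀ = log₂ 4 = 2.0000 bits.
Skewed entropy H = −Σ pᵢ log₂ pᵢ = 1.6205 bits.
ΔRT = b·(H₀ − H) = 160 × 0.3795 = 60.72 ms.

61 ms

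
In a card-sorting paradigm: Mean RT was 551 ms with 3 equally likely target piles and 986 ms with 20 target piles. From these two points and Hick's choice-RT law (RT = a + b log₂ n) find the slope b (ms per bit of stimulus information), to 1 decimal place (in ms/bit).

Slope: b = (986 − 551) / (log₂ 20 − log₂ 3) = 435/2.7370 = 158.935 ms/bit.

158.9 ms/bit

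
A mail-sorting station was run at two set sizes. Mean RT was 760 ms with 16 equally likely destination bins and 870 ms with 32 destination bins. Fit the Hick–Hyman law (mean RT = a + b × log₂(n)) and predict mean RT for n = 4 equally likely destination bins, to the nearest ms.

Solve the two-equation system in a and b:
  b = (870 − 760) / (log₂ 32 − log₂ 16) = 110 / (5 − 4) = 110 ms/bit
  a = 760 − 110 × 4 = 320 ms
Then RT(4) = 320 + 110 × log₂ 4 = 320 + 110 × 2 ≈ 540.000 ms.

540 ms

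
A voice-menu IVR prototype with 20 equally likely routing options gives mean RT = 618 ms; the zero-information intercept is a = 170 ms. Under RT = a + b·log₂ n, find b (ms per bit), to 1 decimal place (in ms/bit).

log₂(20) = 4.3219 bits.
b = (RT − a)/log₂ n = (618 − 170) / 4.3219 = 103.657 ms/bit.

103.7 ms/bit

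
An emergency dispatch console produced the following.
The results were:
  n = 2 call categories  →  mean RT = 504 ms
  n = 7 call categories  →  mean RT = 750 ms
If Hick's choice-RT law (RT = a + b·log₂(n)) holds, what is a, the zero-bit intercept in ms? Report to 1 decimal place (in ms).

b = (RT₂ − RT₁)/(log₂ n₂ − log₂ n₁) = (750 − 504)/(2.8074 − 1) = 136.111 ms/bit.
Intercept: a = 504 − 136.111·log₂(2) = 367.889 ms.

367.9 ms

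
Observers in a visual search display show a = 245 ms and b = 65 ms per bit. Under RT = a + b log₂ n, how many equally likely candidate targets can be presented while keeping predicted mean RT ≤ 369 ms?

3

Information budget: (369 − 245)/65 = 1.9077 bits, so n ≤ 2^1.9077 = 3.752 → at most 3.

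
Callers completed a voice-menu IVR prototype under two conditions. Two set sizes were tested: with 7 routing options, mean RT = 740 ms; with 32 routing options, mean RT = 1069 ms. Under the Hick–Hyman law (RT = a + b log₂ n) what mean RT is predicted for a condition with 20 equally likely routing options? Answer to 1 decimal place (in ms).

967.3 ms

Solve the two-equation system in a and b:
  b = (1069 − 740) / (log₂ 32 − log₂ 7) = 329 / (5 − 2.8074) = 150.047 ms/bit
  a = 740 − 150.047 × 2.8074 = 318.765 ms
Then RT(20) = 318.765 + 150.047 × log₂ 20 = 318.765 + 150.047 × 4.3219 ≈ 967.257 ms.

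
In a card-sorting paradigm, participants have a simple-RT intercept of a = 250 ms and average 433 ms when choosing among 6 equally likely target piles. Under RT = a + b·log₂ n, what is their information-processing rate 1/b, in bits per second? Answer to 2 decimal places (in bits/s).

14.13 bits/s

b = (433 − 250)/log₂ 6 = 183/2.5850 = 70.794 ms per bit = 0.07079 s/bit; the reciprocal is 14.125 bits/s.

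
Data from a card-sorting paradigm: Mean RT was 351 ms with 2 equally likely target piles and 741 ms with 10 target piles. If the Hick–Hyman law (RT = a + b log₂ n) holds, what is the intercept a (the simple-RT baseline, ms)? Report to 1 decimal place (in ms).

183.0 ms

b = (RT₂ − RT₁)/(log₂ n₂ − log₂ n₁) = (741 − 351)/(3.3219 − 1) = 167.964 ms/bit.
Intercept: a = 351 − 167.964·log₂(2) = 183.036 ms.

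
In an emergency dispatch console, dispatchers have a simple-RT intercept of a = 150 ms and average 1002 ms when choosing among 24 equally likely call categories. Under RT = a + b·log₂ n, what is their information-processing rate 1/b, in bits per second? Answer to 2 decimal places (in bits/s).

b = (1002 − 150)/log₂ 24 = 852/4.5850 = 185.825 ms per bit = 0.18582 s/bit; the reciprocal is 5.381 bits/s.

5.38 bits/s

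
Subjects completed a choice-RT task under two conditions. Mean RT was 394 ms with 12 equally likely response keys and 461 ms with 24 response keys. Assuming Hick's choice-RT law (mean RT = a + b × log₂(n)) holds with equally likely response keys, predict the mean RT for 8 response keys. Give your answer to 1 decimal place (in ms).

354.8 ms

Solve the two-equation system in a and b:
  b = (461 − 394) / (log₂ 24 − log₂ 12) = 67 / (4.5850 − 3.5850) = 67.000 ms/bit
  a = 394 − 67.000 × 3.5850 = 153.808 ms
Then RT(8) = 153.808 + 67.000 × log₂ 8 = 153.808 + 67.000 × 3 ≈ 354.808 ms.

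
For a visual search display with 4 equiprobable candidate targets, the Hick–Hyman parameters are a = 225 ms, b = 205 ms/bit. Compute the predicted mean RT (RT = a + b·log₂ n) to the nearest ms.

635 ms

log₂(4) = 2 bits, so RT = 225 + 205 × 2 ≈ 635.000 ms.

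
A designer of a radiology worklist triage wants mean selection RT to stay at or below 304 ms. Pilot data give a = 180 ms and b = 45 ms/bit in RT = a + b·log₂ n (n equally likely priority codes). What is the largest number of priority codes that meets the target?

6

Set 180 + 45·log₂ n ≤ 304 → log₂ n ≤ (304 − 180)/45 = 2.7556.
So n ≤ 2^2.7556 = 6.753; the largest integer n is 6.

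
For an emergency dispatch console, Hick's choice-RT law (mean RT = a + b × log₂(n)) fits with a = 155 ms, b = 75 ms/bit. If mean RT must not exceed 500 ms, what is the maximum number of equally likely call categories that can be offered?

24

75·log₂ n ≤ 500 − 155 = 345, giving log₂ n ≤ 4.6000 and n ≤ 24.251. The largest whole number is 24.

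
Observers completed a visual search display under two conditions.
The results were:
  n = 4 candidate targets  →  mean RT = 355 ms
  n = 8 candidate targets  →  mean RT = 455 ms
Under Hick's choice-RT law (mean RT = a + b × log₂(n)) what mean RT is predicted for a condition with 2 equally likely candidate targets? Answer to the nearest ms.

255 ms

RT is linear in log₂ n, so two points fix the line:
  b = (455 − 355) / (log₂ 8 − log₂ 4) = 100 / (3 − 2) = 100 ms/bit
  a = 355 − 100 × 2 = 155 ms
Then RT(2) = 155 + 100 × log₂ 2 = 155 + 100 × 1 ≈ 255.000 ms.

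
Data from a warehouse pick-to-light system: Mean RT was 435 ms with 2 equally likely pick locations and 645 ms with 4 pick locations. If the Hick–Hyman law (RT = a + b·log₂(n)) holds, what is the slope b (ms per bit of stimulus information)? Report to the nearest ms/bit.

Slope: b = (645 − 435) / (log₂ 4 − log₂ 2) = 210/1.0000 = 210 ms/bit.

210 ms/bit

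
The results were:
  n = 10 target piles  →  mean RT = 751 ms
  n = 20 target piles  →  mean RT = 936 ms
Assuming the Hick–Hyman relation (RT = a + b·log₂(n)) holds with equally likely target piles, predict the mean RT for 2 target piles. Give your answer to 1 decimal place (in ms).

Fit slope and intercept:
  b = (936 − 751) / (log₂ 20 − log₂ 10) = 185 / (4.3219 − 3.3219) = 185.000 ms/bit
  a = 751 − 185.000 × 3.3219 = 136.443 ms
Then RT(2) = 136.443 + 185.000 × log₂ 2 = 136.443 + 185.000 × 1 ≈ 321.443 ms.

321.4 ms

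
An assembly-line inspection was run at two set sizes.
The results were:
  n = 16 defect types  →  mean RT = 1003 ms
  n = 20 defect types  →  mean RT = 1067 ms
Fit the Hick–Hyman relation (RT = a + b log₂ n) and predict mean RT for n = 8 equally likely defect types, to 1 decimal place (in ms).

804.2 ms

Solve the two-equation system in a and b:
  b = (1067 − 1003) / (log₂ 20 − log₂ 16) = 64 / (4.3219 − 4) = 198.802 ms/bit
  a = 1003 − 198.802 × 4 = 207.791 ms
Then RT(8) = 207.791 + 198.802 × log₂ 8 = 207.791 + 198.802 × 3 ≈ 804.198 ms.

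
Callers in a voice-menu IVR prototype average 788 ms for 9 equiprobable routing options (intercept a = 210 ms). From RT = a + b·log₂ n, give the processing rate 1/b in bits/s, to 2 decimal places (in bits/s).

5.48 bits/s

Choice component = 788 − 210 = 578 ms over log₂(9) = 3.1699 bits.
b = 578 / 3.1699 = 182.339 ms/bit, so 1/b = 5.484 bits/s.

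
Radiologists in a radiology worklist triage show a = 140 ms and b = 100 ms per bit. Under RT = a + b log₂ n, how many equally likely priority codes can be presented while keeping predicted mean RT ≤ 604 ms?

24

Information budget: (604 − 140)/100 = 4.6400 bits, so n ≤ 2^4.6400 = 24.933 → at most 24.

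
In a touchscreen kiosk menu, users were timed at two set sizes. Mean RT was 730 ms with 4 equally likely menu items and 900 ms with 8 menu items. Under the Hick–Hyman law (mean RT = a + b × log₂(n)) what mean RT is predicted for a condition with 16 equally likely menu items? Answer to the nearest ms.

1070 ms

RT is linear in log₂ n, so two points fix the line:
  b = (900 − 730) / (log₂ 8 − log₂ 4) = 170 / (3 − 2) = 170 ms/bit
  a = 730 − 170 × 2 = 390 ms
Then RT(16) = 390 + 170 × log₂ 16 = 390 + 170 × 4 ≈ 1070.000 ms.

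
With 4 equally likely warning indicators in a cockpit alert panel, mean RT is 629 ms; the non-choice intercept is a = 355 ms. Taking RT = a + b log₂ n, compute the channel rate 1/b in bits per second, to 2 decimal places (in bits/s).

b = (629 − 355)/log₂ 4 = 274/2 = 137.000 ms per bit = 0.13700 s/bit; the reciprocal is 7.299 bits/s.

7.30 bits/s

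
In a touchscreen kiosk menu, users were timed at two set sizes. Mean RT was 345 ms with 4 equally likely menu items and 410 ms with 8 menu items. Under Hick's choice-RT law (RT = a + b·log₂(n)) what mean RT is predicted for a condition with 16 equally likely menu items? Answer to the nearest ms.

475 ms

With log₂ n on the abscissa the relation is linear; from the two conditions:
  b = (410 − 345) / (log₂ 8 − log₂ 4) = 65 / (3 − 2) = 65 ms/bit
  a = 345 − 65 × 2 = 215 ms
Then RT(16) = 215 + 65 × log₂ 16 = 215 + 65 × 4 ≈ 475.000 ms.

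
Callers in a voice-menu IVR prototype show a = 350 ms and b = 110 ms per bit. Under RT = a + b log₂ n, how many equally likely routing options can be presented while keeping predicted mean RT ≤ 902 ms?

32

Information budget: (902 − 350)/110 = 5.0182 bits, so n ≤ 2^5.0182 = 32.406 → at most 32.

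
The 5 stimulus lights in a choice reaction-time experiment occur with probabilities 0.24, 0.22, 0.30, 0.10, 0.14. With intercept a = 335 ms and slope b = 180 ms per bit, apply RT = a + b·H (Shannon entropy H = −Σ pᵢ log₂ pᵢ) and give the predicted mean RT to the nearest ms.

736 ms

Entropy contributions −pᵢ log₂ pᵢ: 0.4941, 0.4806, 0.5211, 0.3322, 0.3971; sum H = 2.2251 bits.
RT = a + bH = 335 + 180·2.2251 = 735.52 ms.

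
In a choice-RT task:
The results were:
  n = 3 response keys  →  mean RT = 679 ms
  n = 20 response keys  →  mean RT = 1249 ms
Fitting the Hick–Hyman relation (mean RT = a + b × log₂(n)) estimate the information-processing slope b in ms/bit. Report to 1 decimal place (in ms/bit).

208.3 ms/bit

b = (RT₂ − RT₁)/(log₂ n₂ − log₂ n₁) = (1249 − 679)/(4.3219 − 1.5850) = 208.260 ms/bit.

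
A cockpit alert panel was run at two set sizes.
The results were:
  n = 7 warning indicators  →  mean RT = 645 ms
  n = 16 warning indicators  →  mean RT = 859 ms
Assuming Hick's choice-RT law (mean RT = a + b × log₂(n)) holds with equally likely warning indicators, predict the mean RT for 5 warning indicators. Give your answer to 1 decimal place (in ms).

557.9 ms

With log₂ n on the abscissa the relation is linear; from the two conditions:
  b = (859 − 645) / (log₂ 16 − log₂ 7) = 214 / (4 − 2.8074) = 179.433 ms/bit
  a = 645 − 179.433 × 2.8074 = 141.268 ms
Then RT(5) = 141.268 + 179.433 × log₂ 5 = 141.268 + 179.433 × 2.3219 ≈ 557.898 ms.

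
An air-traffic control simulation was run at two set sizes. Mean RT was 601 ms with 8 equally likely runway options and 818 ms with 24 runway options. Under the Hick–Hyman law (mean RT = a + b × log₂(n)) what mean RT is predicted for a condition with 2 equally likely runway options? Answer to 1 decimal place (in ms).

327.2 ms

Fit slope and intercept:
  b = (818 − 601) / (log₂ 24 − log₂ 8) = 217 / (4.5850 − 3) = 136.912 ms/bit
  a = 601 − 136.912 × 3 = 190.265 ms
Then RT(2) = 190.265 + 136.912 × log₂ 2 = 190.265 + 136.912 × 1 ≈ 327.176 ms.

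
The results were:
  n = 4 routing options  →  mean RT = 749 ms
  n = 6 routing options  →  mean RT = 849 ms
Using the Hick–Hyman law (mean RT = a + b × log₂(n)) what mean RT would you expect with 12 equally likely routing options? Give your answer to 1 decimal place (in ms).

RT is linear in log₂ n, so two points fix the line:
  b = (849 − 749) / (log₂ 6 − log₂ 4) = 100 / (2.5850 − 2) = 170.951 ms/bit
  a = 749 − 170.951 × 2 = 407.098 ms
Then RT(12) = 407.098 + 170.951 × log₂ 12 = 407.098 + 170.951 × 3.5850 ≈ 1019.951 ms.

1020.0 ms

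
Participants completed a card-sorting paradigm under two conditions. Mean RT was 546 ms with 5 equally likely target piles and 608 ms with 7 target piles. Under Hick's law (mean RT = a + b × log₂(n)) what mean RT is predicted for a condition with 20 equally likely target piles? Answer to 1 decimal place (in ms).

RT is linear in log₂ n, so two points fix the line:
  b = (608 − 546) / (log₂ 7 − log₂ 5) = 62 / (2.8074 − 2.3219) = 127.723 ms/bit
  a = 546 − 127.723 × 2.3219 = 249.437 ms
Then RT(20) = 249.437 + 127.723 × log₂ 20 = 249.437 + 127.723 × 4.3219 ≈ 801.445 ms.

801.4 ms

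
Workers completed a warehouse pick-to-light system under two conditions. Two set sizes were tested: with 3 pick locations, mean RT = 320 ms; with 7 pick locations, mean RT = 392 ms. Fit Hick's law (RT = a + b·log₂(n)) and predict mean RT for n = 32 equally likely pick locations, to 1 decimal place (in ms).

521.1 ms

Fit slope and intercept:
  b = (392 − 320) / (log₂ 7 − log₂ 3) = 72 / (2.8074 − 1.5850) = 58.901 ms/bit
  a = 320 − 58.901 × 1.5850 = 226.644 ms
Then RT(32) = 226.644 + 58.901 × log₂ 32 = 226.644 + 58.901 × 5 ≈ 521.149 ms.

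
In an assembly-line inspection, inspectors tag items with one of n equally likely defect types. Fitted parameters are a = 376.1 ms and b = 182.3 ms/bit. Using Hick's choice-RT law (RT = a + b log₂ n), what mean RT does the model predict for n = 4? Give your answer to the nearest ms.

log₂(4) = 2 bits, so RT = 376.1 + 182.3 × 2 ≈ 740.700 ms.

741 ms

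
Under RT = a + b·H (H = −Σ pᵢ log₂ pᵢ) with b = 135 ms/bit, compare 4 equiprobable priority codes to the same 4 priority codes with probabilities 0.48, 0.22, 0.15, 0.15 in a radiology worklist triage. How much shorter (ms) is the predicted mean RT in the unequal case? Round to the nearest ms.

26 ms

Equiprobable entropy H₀ = log₂ 4 = 2.0000 bits.
Skewed entropy H = −Σ pᵢ log₂ pᵢ = 1.8099 bits.
ΔRT = b·(H₀ − H) = 135 × 0.1901 = 25.66 ms.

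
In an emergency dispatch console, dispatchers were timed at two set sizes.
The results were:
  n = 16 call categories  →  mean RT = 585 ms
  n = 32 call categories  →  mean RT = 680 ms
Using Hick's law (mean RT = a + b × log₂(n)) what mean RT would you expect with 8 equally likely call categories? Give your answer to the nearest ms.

490 ms

Fit slope and intercept:
  b = (680 − 585) / (log₂ 32 − log₂ 16) = 95 / (5 − 4) = 95 ms/bit
  a = 585 − 95 × 4 = 205 ms
Then RT(8) = 205 + 95 × log₂ 8 = 205 + 95 × 3 ≈ 490.000 ms.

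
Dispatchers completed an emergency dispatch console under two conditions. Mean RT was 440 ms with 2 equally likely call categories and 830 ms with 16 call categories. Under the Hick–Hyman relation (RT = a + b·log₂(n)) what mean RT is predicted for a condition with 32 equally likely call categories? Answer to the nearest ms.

960 ms

With log₂ n on the abscissa the relation is linear; from the two conditions:
  b = (830 − 440) / (log₂ 16 − log₂ 2) = 390 / (4 − 1) = 130 ms/bit
  a = 440 − 130 × 1 = 310 ms
Then RT(32) = 310 + 130 × log₂ 32 = 310 + 130 × 5 ≈ 960.000 ms.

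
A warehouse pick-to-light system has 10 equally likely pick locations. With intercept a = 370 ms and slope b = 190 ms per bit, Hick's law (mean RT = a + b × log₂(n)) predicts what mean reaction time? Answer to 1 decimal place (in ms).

1001.2 ms

log₂(10) = 3.3219 bits, so RT = 370 + 190 × 3.3219 ≈ 1001.166 ms.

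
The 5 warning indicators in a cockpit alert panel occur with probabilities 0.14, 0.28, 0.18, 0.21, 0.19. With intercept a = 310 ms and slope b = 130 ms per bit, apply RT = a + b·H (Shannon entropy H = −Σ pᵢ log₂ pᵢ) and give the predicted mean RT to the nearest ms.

H = 0.14·log₂(1/0.14) + 0.28·log₂(1/0.28) + 0.18·log₂(1/0.18) + 0.21·log₂(1/0.21) + 0.19·log₂(1/0.19) = 2.2847 bits.
RT = 310 + 130 × 2.2847 = 607.01 ms.

607 ms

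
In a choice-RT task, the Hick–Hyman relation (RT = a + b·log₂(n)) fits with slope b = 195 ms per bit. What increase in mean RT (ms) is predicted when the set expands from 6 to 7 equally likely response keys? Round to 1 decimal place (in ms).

The intercept a cancels: ΔRT = b·(log₂ n₂ − log₂ n₁) = b·log₂(n₂/n₁).
log₂(7) − log₂(6) = 2.8074 − 2.5850 = 0.2224.
ΔRT = 195 × 0.2224 = 43.367 ms.

43.4 ms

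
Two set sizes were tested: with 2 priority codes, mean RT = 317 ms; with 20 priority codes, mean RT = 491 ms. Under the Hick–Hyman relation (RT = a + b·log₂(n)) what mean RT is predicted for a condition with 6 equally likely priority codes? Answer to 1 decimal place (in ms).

400.0 ms

Solve the two-equation system in a and b:
  b = (491 − 317) / (log₂ 20 − log₂ 2) = 174 / (4.3219 − 1) = 52.379 ms/bit
  a = 317 − 52.379 × 1 = 264.621 ms
Then RT(6) = 264.621 + 52.379 × log₂ 6 = 264.621 + 52.379 × 2.5850 ≈ 400.019 ms.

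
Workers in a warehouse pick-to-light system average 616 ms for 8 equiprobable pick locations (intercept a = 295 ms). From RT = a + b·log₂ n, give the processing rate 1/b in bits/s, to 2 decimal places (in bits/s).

Choice component = 616 − 295 = 321 ms over log₂(8) = 3 bits.
b = 321 / 3 = 107.000 ms/bit, so 1/b = 9.346 bits/s.

9.35 bits/s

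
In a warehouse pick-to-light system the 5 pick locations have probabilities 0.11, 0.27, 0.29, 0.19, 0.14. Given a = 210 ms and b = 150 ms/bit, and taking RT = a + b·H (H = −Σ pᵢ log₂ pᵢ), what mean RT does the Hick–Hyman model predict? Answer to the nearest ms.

545 ms

Entropy contributions −pᵢ log₂ pᵢ: 0.3503, 0.5100, 0.5179, 0.4552, 0.3971; sum H = 2.2305 bits.
RT = a + bH = 210 + 150·2.2305 = 544.58 ms.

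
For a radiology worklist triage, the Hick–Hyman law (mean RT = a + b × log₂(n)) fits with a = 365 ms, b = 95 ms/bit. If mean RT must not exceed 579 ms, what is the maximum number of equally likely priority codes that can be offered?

Set 365 + 95·log₂ n ≤ 579 → log₂ n ≤ (579 − 365)/95 = 2.2526.
So n ≤ 2^2.2526 = 4.766; the largest integer n is 4.

4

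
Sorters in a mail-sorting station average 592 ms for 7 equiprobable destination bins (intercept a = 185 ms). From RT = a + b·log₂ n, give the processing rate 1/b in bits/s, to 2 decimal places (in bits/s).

6.90 bits/s

b = (592 − 185)/log₂ 7 = 407/2.8074 = 144.976 ms per bit = 0.14498 s/bit; the reciprocal is 6.898 bits/s.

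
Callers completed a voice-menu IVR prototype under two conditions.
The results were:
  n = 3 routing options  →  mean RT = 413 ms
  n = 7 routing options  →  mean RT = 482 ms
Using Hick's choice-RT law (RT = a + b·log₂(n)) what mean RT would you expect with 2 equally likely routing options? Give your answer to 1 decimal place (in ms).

380.0 ms

Solve the two-equation system in a and b:
  b = (482 − 413) / (log₂ 7 − log₂ 3) = 69 / (2.8074 − 1.5850) = 56.447 ms/bit
  a = 413 − 56.447 × 1.5850 = 323.534 ms
Then RT(2) = 323.534 + 56.447 × log₂ 2 = 323.534 + 56.447 × 1 ≈ 379.981 ms.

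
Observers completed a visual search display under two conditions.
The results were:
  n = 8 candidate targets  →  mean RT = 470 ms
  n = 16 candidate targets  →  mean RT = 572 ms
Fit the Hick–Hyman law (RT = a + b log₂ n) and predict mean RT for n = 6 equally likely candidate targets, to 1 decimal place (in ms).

427.7 ms

With log₂ n on the abscissa the relation is linear; from the two conditions:
  b = (572 − 470) / (log₂ 16 − log₂ 8) = 102 / (4 − 3) = 102.000 ms/bit
  a = 470 − 102.000 × 3 = 164.000 ms
Then RT(6) = 164.000 + 102.000 × log₂ 6 = 164.000 + 102.000 × 2.5850 ≈ 427.666 ms.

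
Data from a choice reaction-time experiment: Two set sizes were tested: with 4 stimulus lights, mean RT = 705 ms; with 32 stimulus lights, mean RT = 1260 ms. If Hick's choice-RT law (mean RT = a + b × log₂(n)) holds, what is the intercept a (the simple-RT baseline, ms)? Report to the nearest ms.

Slope: b = (1260 − 705) / (log₂ 32 − log₂ 4) = 555/3.0000 = 185 ms/bit.
a = RT₁ − b·log₂ n₁ = 705 − 185 × 2 = 335.000 ms.

335 ms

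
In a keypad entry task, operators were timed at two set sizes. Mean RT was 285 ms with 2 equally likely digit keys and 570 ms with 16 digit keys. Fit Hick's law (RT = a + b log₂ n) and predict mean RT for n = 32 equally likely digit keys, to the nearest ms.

Fit slope and intercept:
  b = (570 − 285) / (log₂ 16 − log₂ 2) = 285 / (4 − 1) = 95 ms/bit
  a = 285 − 95 × 1 = 190 ms
Then RT(32) = 190 + 95 × log₂ 32 = 190 + 95 × 5 ≈ 665.000 ms.

665 ms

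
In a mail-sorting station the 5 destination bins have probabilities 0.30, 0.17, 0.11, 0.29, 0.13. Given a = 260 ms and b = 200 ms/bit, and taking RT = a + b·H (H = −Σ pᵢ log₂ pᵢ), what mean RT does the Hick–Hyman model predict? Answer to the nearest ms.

701 ms

H = 0.30·log₂(1/0.30) + 0.17·log₂(1/0.17) + 0.11·log₂(1/0.11) + 0.29·log₂(1/0.29) + 0.13·log₂(1/0.13) = 2.2065 bits.
RT = 260 + 200 × 2.2065 = 701.30 ms.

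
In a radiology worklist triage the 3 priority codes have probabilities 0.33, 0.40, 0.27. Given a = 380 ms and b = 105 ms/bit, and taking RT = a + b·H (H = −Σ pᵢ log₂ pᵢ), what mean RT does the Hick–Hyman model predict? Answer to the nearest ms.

H = 0.33·log₂(1/0.33) + 0.40·log₂(1/0.40) + 0.27·log₂(1/0.27) = 1.5666 bits.
RT = 380 + 105 × 1.5666 = 544.49 ms.

544 ms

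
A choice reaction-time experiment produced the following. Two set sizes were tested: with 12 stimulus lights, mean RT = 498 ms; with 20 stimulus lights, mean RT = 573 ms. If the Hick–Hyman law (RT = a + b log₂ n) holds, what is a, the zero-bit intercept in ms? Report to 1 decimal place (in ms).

Slope: b = (573 − 498) / (log₂ 20 − log₂ 12) = 75/0.7370 = 101.769 ms/bit.
Intercept: a = 498 − 101.769·log₂(12) = 133.163 ms.

133.2 ms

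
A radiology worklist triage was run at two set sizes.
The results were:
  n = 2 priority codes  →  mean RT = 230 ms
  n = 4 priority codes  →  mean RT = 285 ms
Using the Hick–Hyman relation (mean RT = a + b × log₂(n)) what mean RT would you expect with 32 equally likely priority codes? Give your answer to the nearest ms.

Fit slope and intercept:
  b = (285 − 230) / (log₂ 4 − log₂ 2) = 55 / (2 − 1) = 55 ms/bit
  a = 230 − 55 × 1 = 175 ms
Then RT(32) = 175 + 55 × log₂ 32 = 175 + 55 × 5 ≈ 450.000 ms.

450 ms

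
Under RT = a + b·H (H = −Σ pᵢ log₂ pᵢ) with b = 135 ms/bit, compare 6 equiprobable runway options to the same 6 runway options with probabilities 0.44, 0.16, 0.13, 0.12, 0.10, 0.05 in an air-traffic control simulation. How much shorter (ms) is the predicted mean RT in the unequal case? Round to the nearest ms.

Equiprobable entropy H₀ = log₂ 6 = 2.5850 bits.
Skewed entropy H = −Σ pᵢ log₂ pᵢ = 2.2422 bits.
ΔRT = b·(H₀ − H) = 135 × 0.3428 = 46.28 ms.

46 ms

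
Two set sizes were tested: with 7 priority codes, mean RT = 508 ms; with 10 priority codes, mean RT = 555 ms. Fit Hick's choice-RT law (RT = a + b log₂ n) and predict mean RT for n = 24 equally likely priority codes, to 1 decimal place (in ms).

With log₂ n on the abscissa the relation is linear; from the two conditions:
  b = (555 − 508) / (log₂ 10 − log₂ 7) = 47 / (3.3219 − 2.8074) = 91.338 ms/bit
  a = 508 − 91.338 × 2.8074 = 251.582 ms
Then RT(24) = 251.582 + 91.338 × log₂ 24 = 251.582 + 91.338 × 4.5850 ≈ 670.363 ms.

670.4 ms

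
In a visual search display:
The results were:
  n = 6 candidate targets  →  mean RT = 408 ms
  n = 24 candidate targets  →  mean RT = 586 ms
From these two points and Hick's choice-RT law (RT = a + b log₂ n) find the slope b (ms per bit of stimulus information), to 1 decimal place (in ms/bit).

b = (RT₂ − RT₁)/(log₂ n₂ − log₂ n₁) = (586 − 408)/(4.5850 − 2.5850) = 89.000 ms/bit.

89.0 ms/bit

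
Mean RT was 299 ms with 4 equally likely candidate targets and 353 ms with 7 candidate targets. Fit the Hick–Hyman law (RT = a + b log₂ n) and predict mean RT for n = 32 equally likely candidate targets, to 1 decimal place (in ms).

499.7 ms

RT is linear in log₂ n, so two points fix the line:
  b = (353 − 299) / (log₂ 7 − log₂ 4) = 54 / (2.8074 − 2) = 66.885 ms/bit
  a = 299 − 66.885 × 2 = 165.230 ms
Then RT(32) = 165.230 + 66.885 × log₂ 32 = 165.230 + 66.885 × 5 ≈ 499.655 ms.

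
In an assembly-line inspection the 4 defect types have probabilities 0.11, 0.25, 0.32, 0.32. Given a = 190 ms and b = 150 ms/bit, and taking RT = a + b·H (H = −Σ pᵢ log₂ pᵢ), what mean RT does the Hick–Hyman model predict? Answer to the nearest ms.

475 ms

Entropy contributions −pᵢ log₂ pᵢ: 0.3503, 0.5000, 0.5260, 0.5260; sum H = 1.9024 bits.
RT = a + bH = 190 + 150·1.9024 = 475.35 ms.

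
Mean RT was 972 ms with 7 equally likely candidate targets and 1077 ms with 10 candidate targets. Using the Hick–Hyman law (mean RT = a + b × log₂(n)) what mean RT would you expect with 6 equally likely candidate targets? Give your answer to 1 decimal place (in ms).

Fit slope and intercept:
  b = (1077 − 972) / (log₂ 10 − log₂ 7) = 105 / (3.3219 − 2.8074) = 204.053 ms/bit
  a = 972 − 204.053 × 2.8074 = 399.152 ms
Then RT(6) = 399.152 + 204.053 × log₂ 6 = 399.152 + 204.053 × 2.5850 ≈ 926.620 ms.

926.6 ms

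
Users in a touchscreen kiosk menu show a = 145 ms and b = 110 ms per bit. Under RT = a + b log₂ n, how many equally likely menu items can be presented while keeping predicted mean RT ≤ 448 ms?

6

Information budget: (448 − 145)/110 = 2.7545 bits, so n ≤ 2^2.7545 = 6.748 → at most 6.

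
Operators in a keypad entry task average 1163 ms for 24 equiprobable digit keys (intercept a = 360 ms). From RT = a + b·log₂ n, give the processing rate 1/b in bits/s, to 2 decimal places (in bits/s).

b = (1163 − 360)/log₂ 24 = 803/4.5850 = 175.138 ms per bit = 0.17514 s/bit; the reciprocal is 5.710 bits/s.

5.71 bits/s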